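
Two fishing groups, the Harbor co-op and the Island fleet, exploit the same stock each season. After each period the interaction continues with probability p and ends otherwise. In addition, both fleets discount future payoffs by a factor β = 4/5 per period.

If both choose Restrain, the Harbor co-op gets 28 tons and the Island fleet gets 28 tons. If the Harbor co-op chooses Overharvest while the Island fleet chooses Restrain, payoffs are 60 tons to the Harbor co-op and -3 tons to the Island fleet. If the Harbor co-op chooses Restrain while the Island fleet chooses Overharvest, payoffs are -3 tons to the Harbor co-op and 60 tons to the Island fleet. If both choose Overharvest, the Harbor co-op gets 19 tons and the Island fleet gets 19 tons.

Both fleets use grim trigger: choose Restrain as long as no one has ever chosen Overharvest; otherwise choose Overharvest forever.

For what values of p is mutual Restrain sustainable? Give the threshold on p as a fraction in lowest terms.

40/41

Expected continuation weight on next period's payoff is β·p = 4/5·p, which plays the role of the discount factor.
Cooperation requires 4/5·p ≥ (60−28)/(60−19) = 32/41, hence p ≥ 40/41.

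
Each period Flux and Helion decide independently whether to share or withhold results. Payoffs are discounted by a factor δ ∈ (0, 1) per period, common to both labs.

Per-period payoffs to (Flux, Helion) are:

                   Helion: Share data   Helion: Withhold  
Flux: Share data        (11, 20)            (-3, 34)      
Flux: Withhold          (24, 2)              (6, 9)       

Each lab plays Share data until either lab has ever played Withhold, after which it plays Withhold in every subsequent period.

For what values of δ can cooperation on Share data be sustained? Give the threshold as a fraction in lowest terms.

13/18

Flux's threshold: (24−11)/(24−6) = 13/18.
Helion's threshold: (34−20)/(34−9) = 14/25.
13/18 > 14/25, so Flux binds and δ* = 13/18.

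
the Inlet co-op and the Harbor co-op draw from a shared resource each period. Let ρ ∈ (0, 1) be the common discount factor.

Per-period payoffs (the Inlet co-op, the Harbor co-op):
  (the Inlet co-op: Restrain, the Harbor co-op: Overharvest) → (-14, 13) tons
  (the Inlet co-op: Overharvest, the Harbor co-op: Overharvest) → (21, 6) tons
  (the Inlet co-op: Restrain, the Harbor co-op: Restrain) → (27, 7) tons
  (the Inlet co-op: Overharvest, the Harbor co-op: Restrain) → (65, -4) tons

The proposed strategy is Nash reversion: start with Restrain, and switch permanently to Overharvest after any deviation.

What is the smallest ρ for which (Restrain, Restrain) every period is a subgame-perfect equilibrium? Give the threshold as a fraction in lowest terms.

19/22

the Inlet co-op: cooperation gives 27 each period; deviation gives 65 once then 21 forever.
  27/(1−ρ) ≥ 65 + 21ρ/(1−ρ) ⇒ ρ ≥ 38/44 = 19/22.
the Harbor co-op: cooperation gives 7 each period; deviation gives 13 once then 6 forever.
  ρ ≥ 6/7.
Both must hold, so the binding constraint is the Inlet co-op's: ρ ≥ 19/22.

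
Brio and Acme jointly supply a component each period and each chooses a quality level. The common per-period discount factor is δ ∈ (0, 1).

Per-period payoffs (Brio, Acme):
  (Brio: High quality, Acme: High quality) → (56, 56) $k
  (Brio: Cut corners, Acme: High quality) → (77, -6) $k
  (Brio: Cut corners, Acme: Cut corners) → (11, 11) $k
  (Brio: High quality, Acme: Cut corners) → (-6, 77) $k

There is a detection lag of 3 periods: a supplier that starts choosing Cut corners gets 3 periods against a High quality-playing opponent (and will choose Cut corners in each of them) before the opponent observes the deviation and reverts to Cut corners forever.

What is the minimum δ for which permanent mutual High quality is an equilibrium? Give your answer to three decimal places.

0.683

A deviator earns 77 for 3 periods, then 11 forever; cooperating earns 56 forever. Multiplying the IC by (1−δ):
56 ≥ 77(1−δ^3) + 11δ^3, so 66·δ^3 ≥ 21 and δ^3 ≥ 7/22.
δ ≥ (7/22)^(1/3) ≈ 0.683.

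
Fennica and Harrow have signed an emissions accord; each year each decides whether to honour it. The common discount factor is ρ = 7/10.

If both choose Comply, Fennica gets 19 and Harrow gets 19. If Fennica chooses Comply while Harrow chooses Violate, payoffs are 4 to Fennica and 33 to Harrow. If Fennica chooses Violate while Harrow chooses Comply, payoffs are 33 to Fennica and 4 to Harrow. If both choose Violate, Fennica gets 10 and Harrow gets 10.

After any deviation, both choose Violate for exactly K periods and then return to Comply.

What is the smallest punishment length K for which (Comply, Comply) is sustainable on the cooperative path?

4

IC: ρ(1−ρ^K)/(1−ρ) ≥ (33−19)/(19−10) = 14/9.
With ρ = 7/10: need 1 − ρ^K ≥ 14/9·(1−7/10)/(7/10), i.e. ρ^K ≤ 0.3333.
Since (7/10)^3 = 0.3430 and (7/10)^4 = 0.2401, the smallest such K is 4.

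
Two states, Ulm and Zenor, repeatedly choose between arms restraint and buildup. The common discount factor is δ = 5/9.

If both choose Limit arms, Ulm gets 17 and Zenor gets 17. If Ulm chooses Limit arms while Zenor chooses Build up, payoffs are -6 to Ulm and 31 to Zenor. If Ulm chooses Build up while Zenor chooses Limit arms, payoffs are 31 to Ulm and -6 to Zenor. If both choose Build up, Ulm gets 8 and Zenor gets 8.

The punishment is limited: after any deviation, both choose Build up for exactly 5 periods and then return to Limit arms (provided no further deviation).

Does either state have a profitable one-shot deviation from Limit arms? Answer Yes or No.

Yes

Comparing payoff streams over the 6 periods until play realigns: cooperate → 17(1+δ+…+δ^5); deviate → 31 + 8(δ+…+δ^5).
Cooperation is sustained iff (17−8)(δ+…+δ^5) ≥ 31−17.
δ+…+δ^5 = 5/9·(1−(5/9)^5)/(1−5/9) = 1.1838, and (31−17)/(17−8) = 1.5556.
1.1838 < 1.5556, so cooperation is not sustainable.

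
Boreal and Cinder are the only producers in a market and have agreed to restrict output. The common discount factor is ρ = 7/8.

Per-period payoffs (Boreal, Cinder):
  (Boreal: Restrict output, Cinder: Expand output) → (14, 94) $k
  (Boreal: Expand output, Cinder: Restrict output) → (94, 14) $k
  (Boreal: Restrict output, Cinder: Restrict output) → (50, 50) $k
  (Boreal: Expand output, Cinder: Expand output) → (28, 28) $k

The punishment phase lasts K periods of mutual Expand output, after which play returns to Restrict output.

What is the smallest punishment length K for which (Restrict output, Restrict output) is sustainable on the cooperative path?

3

Need Σ_{k=1}^{K} ρ^k ≥ (94−50)/(50−28) = 2.0000 at ρ = 7/8.
At K = 2 the sum is 1.6406 < 2.0000; at K = 3 it is 2.3105 ≥ 2.0000.
So the minimum punishment length is K = 3.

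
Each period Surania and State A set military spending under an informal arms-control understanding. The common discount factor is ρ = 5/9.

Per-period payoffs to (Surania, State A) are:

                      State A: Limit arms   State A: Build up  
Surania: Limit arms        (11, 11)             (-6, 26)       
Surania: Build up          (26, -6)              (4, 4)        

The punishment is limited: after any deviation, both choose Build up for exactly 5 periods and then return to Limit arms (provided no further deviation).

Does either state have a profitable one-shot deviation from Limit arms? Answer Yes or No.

Yes

A one-shot deviation gives 26 now, then 4 for 5 periods, then back to 11.
Gain from deviating: (26−11) today; loss: (11−4) in each of the next 5 periods.
No-deviation condition: (11−4)(ρ+…+ρ^5) ≥ 26−11, i.e. ρ+…+ρ^5 ≥ 15/7.
At ρ = 5/9: ρ+…+ρ^5 = 1.1838 < 2.1429.
So cooperation is not sustainable.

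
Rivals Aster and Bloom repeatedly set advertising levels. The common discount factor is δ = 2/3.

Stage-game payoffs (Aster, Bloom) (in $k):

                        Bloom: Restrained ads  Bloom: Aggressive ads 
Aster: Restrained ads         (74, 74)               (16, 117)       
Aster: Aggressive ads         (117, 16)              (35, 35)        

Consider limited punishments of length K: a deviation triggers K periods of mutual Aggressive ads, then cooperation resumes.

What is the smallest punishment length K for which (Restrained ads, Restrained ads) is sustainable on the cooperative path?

2

Need Σ_{k=1}^{K} δ^k ≥ (117−74)/(74−35) = 1.1026 at δ = 2/3.
At K = 1 the sum is 0.6667 < 1.1026; at K = 2 it is 1.1111 ≥ 1.1026.
So the minimum punishment length is K = 2.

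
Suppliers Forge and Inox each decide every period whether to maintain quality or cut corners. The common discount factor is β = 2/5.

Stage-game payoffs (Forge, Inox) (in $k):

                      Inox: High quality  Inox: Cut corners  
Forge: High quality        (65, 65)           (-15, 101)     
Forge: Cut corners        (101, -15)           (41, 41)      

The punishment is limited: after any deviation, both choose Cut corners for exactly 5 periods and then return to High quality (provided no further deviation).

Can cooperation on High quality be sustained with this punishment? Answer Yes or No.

Comparing payoff streams over the 6 periods until play realigns: cooperate → 65(1+β+…+β^5); deviate → 101 + 41(β+…+β^5).
Cooperation is sustained iff (65−41)(β+…+β^5) ≥ 101−65.
β+…+β^5 = 2/5·(1−(2/5)^5)/(1−2/5) = 0.6598, and (101−65)/(65−41) = 1.5000.
0.6598 < 1.5000, so cooperation is not sustainable.

No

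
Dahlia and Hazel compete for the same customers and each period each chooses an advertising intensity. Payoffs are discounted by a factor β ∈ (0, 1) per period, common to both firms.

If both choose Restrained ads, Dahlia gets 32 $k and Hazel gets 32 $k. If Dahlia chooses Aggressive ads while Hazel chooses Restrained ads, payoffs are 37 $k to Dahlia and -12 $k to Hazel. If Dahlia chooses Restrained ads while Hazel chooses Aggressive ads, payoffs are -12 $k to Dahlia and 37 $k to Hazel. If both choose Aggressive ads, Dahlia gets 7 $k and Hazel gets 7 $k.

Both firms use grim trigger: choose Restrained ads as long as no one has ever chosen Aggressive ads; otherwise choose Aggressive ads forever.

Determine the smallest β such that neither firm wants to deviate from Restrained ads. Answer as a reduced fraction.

1/6

Under grim trigger the critical discount factor is (T−C)/(T−P) with T = 37, C = 32, P = 7.
β* = (37−32)/(37−7) = 5/30 = 1/6.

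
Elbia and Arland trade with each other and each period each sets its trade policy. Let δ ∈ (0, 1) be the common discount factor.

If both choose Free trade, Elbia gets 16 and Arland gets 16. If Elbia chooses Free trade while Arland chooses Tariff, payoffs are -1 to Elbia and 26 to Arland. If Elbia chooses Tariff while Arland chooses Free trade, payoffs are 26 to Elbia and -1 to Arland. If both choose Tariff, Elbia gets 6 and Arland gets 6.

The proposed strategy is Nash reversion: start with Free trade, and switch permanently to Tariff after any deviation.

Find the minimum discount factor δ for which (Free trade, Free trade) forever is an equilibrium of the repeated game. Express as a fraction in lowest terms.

One-period gain from deviating is 26 − 16 = 10. The loss is 16 − 6 = 10 in every subsequent period, with present value 10·δ/(1−δ).
Deviation is unprofitable when 10·δ/(1−δ) ≥ 10, i.e. δ/(1−δ) ≥ 1.
Equivalently δ ≥ 10/(10+10) = 1/2.

1/2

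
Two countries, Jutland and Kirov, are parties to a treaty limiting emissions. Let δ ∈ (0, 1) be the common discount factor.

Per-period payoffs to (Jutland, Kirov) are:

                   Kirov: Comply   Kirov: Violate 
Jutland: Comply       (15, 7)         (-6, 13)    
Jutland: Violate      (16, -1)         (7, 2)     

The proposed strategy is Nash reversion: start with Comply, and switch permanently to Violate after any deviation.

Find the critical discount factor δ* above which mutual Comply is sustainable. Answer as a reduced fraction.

Jutland: cooperation gives 15 each period; deviation gives 16 once then 7 forever.
  15/(1−δ) ≥ 16 + 7δ/(1−δ) ⇒ δ ≥ 1/9.
Kirov: cooperation gives 7 each period; deviation gives 13 once then 2 forever.
  δ ≥ 6/11.
Both must hold, so the binding constraint is Kirov's: δ ≥ 6/11.

6/11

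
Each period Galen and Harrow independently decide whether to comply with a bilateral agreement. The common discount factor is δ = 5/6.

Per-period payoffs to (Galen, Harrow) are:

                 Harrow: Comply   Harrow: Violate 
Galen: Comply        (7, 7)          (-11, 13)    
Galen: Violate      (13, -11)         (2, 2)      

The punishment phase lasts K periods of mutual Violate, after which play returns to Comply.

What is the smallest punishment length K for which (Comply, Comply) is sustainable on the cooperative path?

Need Σ_{k=1}^{K} δ^k ≥ (13−7)/(7−2) = 1.2000 at δ = 5/6.
At K = 1 the sum is 0.8333 < 1.2000; at K = 2 it is 1.5278 ≥ 1.2000.
So the minimum punishment length is K = 2.

2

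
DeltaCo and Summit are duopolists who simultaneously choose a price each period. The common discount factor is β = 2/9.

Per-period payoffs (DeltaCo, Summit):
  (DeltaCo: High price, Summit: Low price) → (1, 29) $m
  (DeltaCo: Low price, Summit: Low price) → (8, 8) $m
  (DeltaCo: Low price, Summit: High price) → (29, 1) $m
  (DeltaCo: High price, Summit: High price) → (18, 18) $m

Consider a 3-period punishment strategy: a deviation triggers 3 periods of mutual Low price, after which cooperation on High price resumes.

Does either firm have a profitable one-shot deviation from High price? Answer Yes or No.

A one-shot deviation gives 29 now, then 8 for 3 periods, then back to 18.
Gain from deviating: (29−18) today; loss: (18−8) in each of the next 3 periods.
No-deviation condition: (18−8)(β+…+β^3) ≥ 29−18, i.e. β+…+β^3 ≥ 11/10.
At β = 2/9: β+…+β^3 = 0.2826 < 1.1000.
So cooperation is not sustainable.

Yes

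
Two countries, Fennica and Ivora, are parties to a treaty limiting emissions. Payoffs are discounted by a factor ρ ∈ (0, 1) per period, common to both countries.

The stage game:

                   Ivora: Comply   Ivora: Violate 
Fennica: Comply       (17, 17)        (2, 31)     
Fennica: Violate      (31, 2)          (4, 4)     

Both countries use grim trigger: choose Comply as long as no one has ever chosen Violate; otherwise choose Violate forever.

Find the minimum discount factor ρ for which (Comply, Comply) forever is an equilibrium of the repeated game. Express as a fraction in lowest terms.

14/27

Cooperation forever yields 17 each period: 17/(1−ρ).
Deviating yields 31 once, then 4 forever: 31 + 4ρ/(1−ρ).
No profitable deviation requires 17/(1−ρ) ≥ 31 + 4ρ/(1−ρ).
Multiplying by (1−ρ): 17 ≥ 31(1−ρ) + 4ρ = 31 − 27ρ.
So 27ρ ≥ 14, i.e. ρ ≥ 14/27.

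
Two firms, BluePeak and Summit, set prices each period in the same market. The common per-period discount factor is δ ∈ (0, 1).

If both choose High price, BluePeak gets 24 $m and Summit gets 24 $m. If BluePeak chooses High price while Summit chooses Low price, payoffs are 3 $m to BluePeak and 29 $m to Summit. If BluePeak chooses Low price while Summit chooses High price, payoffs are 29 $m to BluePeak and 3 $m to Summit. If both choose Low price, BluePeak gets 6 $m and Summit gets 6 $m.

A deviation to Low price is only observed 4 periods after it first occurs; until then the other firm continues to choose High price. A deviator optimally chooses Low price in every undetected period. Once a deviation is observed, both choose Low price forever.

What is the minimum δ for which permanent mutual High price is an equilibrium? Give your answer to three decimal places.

A deviator earns 29 for 4 periods, then 6 forever; cooperating earns 24 forever. Multiplying the IC by (1−δ):
24 ≥ 29(1−δ^4) + 6δ^4, so 23·δ^4 ≥ 5 and δ^4 ≥ 5/23.
δ ≥ (5/23)^(1/4) ≈ 0.683.

0.683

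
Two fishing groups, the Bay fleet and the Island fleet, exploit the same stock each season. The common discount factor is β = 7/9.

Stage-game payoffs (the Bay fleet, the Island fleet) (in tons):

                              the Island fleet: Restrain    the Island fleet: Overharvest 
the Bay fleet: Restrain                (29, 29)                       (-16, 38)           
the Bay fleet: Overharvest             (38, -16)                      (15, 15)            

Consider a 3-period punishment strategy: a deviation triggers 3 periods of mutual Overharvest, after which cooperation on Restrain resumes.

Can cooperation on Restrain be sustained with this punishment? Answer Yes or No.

Yes

IC: β+…+β^3 ≥ (38−29)/(29−15) = 9/14.
At β = 7/9: partial sum = 1.8532 ≥ 0.6429. Cooperation sustainable.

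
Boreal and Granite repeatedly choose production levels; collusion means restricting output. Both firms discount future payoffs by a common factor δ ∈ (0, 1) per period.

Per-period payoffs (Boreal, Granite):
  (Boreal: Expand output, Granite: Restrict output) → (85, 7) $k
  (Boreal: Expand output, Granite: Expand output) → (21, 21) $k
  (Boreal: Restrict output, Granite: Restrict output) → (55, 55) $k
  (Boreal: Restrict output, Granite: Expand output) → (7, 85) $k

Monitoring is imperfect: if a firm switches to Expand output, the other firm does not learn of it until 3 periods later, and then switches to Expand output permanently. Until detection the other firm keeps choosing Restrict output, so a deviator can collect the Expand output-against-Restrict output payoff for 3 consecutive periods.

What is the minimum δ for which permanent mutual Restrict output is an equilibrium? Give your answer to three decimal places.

A deviator earns 85 for 3 periods, then 21 forever; cooperating earns 55 forever. Multiplying the IC by (1−δ):
55 ≥ 85(1−δ^3) + 21δ^3, so 64·δ^3 ≥ 30 and δ^3 ≥ 15/32.
δ ≥ (15/32)^(1/3) ≈ 0.777.

0.777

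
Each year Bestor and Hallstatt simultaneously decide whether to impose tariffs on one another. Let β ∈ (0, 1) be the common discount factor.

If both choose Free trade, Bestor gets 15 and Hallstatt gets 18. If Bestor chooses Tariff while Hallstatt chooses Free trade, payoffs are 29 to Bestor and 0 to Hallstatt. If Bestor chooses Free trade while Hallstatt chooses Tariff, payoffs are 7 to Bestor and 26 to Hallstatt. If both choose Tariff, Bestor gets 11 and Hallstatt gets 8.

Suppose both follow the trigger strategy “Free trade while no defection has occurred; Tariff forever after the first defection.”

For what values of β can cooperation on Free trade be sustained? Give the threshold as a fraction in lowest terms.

For Bestor: deviation gain 29−15 = 14, per-period punishment loss 15−11 = 4. IC gives β ≥ 14/18 = 7/9.
For Hallstatt: gain 8, loss 10 per period, so β ≥ 8/18 = 4/9.
The tighter constraint is Bestor's, so cooperation needs β ≥ 7/9.

7/9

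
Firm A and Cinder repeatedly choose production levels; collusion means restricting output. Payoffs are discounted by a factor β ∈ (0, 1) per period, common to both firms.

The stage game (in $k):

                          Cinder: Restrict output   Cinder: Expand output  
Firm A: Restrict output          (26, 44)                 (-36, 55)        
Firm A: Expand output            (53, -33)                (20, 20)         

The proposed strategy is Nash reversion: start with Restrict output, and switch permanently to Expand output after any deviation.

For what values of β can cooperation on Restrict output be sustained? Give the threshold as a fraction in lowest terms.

For Firm A: deviation gain 53−26 = 27, per-period punishment loss 26−20 = 6. IC gives β ≥ 27/33 = 9/11.
For Cinder: gain 11, loss 24 per period, so β ≥ 11/35.
The tighter constraint is Firm A's, so cooperation needs β ≥ 9/11.

9/11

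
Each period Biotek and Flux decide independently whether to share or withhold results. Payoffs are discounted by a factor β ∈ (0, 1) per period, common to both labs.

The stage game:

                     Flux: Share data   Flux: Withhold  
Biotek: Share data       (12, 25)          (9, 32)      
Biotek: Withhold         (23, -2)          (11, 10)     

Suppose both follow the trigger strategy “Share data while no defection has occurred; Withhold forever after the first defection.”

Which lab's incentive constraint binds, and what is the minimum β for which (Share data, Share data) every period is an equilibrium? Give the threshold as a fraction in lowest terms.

Biotek's threshold: (23−12)/(23−11) = 11/12.
Flux's threshold: (32−25)/(32−10) = 7/22.
11/12 > 7/22, so Biotek binds and β* = 11/12.

Biotek; β ≥ 11/12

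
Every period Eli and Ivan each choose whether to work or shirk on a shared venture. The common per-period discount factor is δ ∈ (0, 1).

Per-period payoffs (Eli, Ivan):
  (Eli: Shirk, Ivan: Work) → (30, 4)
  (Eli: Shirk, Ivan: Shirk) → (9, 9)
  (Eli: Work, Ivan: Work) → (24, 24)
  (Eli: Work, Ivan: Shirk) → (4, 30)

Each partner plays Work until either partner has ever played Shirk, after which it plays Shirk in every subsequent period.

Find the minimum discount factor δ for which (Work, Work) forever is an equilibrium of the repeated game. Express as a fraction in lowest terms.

Under grim trigger the critical discount factor is (T−C)/(T−P) with T = 30, C = 24, P = 9.
δ* = (30−24)/(30−9) = 6/21 = 2/7.

2/7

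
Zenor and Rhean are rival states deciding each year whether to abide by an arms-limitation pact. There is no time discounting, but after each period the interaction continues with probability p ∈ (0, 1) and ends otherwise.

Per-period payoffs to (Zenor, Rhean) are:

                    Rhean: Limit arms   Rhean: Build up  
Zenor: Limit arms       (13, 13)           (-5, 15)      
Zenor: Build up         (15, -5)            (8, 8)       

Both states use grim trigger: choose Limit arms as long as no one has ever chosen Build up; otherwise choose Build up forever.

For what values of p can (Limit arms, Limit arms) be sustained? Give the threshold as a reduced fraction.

2/7

Expected cooperation value is 13 + p·13 + p²·13 + … = 13/(1−p); deviation gives 15 + p·8/(1−p).
13 ≥ 15(1−p) + 8p ⇒ 7p ≥ 2 ⇒ p ≥ 2/7.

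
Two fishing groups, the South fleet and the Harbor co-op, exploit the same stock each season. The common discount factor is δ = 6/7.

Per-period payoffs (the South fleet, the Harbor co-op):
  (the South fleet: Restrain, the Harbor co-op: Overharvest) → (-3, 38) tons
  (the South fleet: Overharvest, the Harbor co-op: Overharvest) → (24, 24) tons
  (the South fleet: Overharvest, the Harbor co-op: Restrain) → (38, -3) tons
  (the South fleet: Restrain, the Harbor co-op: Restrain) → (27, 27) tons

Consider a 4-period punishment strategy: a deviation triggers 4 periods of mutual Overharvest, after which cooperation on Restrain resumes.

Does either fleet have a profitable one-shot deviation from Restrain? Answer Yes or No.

Yes

A one-shot deviation gives 38 now, then 24 for 4 periods, then back to 27.
Gain from deviating: (38−27) today; loss: (27−24) in each of the next 4 periods.
No-deviation condition: (27−24)(δ+…+δ^4) ≥ 38−27, i.e. δ+…+δ^4 ≥ 11/3.
At δ = 6/7: δ+…+δ^4 = 2.7613 < 3.6667.
So cooperation is not sustainable.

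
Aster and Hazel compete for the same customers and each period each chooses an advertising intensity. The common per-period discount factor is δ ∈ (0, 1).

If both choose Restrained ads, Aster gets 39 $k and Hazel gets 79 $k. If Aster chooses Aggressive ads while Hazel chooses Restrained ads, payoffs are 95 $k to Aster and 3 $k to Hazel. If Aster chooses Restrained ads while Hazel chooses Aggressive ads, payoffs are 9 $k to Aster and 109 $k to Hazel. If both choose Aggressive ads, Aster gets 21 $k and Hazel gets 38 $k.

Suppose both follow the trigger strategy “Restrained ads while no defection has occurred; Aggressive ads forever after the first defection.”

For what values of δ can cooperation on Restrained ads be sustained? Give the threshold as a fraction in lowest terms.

Aster: cooperation gives 39 each period; deviation gives 95 once then 21 forever.
  39/(1−δ) ≥ 95 + 21δ/(1−δ) ⇒ δ ≥ 56/74 = 28/37.
Hazel: cooperation gives 79 each period; deviation gives 109 once then 38 forever.
  δ ≥ 30/71.
Both must hold, so the binding constraint is Aster's: δ ≥ 28/37.

28/37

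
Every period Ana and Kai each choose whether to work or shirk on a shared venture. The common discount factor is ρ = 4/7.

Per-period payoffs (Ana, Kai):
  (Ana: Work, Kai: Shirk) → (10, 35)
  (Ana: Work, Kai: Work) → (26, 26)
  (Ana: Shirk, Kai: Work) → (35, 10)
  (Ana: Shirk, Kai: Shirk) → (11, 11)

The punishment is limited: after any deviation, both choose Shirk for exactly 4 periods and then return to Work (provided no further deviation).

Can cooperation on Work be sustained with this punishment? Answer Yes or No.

Yes

A one-shot deviation gives 35 now, then 11 for 4 periods, then back to 26.
Gain from deviating: (35−26) today; loss: (26−11) in each of the next 4 periods.
No-deviation condition: (26−11)(ρ+…+ρ^4) ≥ 35−26, i.e. ρ+…+ρ^4 ≥ 3/5.
At ρ = 4/7: ρ+…+ρ^4 = 1.1912 ≥ 0.6000.
So cooperation is sustainable.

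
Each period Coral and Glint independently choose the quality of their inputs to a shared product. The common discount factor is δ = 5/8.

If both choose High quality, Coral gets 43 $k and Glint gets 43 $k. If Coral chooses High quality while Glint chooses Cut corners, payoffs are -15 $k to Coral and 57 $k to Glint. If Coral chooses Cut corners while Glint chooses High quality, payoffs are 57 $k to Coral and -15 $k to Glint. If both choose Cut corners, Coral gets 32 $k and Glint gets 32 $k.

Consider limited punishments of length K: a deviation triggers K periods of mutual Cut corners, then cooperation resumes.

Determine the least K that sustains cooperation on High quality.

4

No profitable deviation requires (43−32)(δ+…+δ^K) ≥ 57−43, i.e. δ+…+δ^K ≥ 14/11 ≈ 1.2727.
With δ = 5/8, the partial sums are K=1: 0.6250, K=2: 1.0156, K=3: 1.2598, K=4: 1.4124.
K = 4 is the first length at which the sum reaches 1.2727.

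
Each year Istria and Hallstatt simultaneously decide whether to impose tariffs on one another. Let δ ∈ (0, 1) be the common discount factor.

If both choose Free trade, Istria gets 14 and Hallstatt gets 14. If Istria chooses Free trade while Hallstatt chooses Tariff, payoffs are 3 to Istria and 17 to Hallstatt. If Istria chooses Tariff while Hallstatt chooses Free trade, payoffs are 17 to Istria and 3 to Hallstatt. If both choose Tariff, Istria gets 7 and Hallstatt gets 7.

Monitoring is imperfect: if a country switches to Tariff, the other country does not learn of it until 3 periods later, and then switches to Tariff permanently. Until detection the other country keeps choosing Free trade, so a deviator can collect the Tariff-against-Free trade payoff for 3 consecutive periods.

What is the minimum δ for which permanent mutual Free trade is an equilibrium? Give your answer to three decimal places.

A deviator earns 17 for 3 periods, then 7 forever; cooperating earns 14 forever. Multiplying the IC by (1−δ):
14 ≥ 17(1−δ^3) + 7δ^3, so 10·δ^3 ≥ 3 and δ^3 ≥ 3/10.
δ ≥ (3/10)^(1/3) ≈ 0.669.

0.669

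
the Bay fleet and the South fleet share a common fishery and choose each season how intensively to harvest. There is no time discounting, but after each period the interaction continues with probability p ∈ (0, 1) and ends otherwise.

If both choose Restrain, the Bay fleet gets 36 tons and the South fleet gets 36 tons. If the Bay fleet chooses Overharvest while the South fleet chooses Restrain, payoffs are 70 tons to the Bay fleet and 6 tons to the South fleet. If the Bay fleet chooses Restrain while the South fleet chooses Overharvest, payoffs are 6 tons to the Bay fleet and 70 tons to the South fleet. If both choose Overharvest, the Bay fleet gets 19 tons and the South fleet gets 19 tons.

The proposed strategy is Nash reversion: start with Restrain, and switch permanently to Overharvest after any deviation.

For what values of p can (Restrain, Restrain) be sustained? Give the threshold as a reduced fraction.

2/3

With no time discounting, the continuation probability p plays the role of the discount factor.
Grim-trigger IC: 36/(1−p) ≥ 70 + 19p/(1−p) ⇒ p ≥ (70−36)/(70−19) = 2/3.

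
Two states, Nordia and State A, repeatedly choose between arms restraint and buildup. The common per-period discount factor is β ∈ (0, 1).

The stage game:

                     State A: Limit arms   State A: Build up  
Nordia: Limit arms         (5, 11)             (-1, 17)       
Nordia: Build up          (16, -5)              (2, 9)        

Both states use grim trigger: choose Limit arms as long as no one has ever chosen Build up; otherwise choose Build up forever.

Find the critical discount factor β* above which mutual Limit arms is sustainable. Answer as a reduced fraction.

Nordia's threshold: (16−5)/(16−2) = 11/14.
State A's threshold: (17−11)/(17−9) = 3/4.
11/14 > 3/4, so Nordia binds and β* = 11/14.

11/14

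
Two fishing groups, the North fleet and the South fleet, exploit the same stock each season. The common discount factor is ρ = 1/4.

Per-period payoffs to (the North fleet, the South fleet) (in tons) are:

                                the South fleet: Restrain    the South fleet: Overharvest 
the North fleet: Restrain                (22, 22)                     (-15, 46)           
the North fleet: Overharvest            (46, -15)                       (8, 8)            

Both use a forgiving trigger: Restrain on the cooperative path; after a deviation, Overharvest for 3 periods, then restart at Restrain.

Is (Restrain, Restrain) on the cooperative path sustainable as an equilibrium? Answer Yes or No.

No

A one-shot deviation gives 46 now, then 8 for 3 periods, then back to 22.
Gain from deviating: (46−22) today; loss: (22−8) in each of the next 3 periods.
No-deviation condition: (22−8)(ρ+…+ρ^3) ≥ 46−22, i.e. ρ+…+ρ^3 ≥ 12/7.
At ρ = 1/4: ρ+…+ρ^3 = 0.3281 < 1.7143.
So cooperation is not sustainable.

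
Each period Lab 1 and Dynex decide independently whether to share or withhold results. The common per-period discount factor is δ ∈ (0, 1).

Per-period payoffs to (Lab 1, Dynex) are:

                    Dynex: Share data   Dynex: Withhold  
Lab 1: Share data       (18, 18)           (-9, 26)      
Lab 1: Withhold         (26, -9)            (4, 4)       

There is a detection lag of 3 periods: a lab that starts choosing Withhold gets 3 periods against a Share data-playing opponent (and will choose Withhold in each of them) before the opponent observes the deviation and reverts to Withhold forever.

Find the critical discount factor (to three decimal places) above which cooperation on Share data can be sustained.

The best deviation is to choose Withhold for all 3 undetected periods, earning 26 each, then 4 forever once detected.
Deviation value: 26(1−δ^3)/(1−δ) + 4δ^3/(1−δ); cooperation value: 18/(1−δ).
IC: 18 ≥ 26(1−δ^3) + 4δ^3 = 26 − 22δ^3.
So δ^3 ≥ 8/22 = 4/11, giving δ ≥ (4/11)^(1/3) ≈ 0.714.

0.714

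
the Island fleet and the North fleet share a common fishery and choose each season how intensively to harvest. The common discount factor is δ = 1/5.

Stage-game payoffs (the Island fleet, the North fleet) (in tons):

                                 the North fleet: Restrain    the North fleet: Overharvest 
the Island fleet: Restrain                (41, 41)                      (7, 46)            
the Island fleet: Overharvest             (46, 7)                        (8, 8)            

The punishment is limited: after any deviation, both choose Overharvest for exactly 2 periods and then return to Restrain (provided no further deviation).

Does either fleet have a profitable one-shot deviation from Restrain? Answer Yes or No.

Comparing payoff streams over the 3 periods until play realigns: cooperate → 41(1+δ+…+δ^2); deviate → 46 + 8(δ+…+δ^2).
Cooperation is sustained iff (41−8)(δ+…+δ^2) ≥ 46−41.
δ+…+δ^2 = 1/5·(1−(1/5)^2)/(1−1/5) = 0.2400, and (46−41)/(41−8) = 0.1515.
0.2400 ≥ 0.1515, so cooperation is sustainable.

No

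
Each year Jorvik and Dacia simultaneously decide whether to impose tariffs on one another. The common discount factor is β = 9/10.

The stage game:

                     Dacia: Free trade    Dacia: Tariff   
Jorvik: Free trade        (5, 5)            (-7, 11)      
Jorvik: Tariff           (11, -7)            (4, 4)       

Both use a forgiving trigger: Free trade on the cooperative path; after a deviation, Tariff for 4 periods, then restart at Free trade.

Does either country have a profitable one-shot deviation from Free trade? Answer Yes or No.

Comparing payoff streams over the 5 periods until play realigns: cooperate → 5(1+β+…+β^4); deviate → 11 + 4(β+…+β^4).
Cooperation is sustained iff (5−4)(β+…+β^4) ≥ 11−5.
β+…+β^4 = 9/10·(1−(9/10)^4)/(1−9/10) = 3.0951, and (11−5)/(5−4) = 6.0000.
3.0951 < 6.0000, so cooperation is not sustainable.

Yes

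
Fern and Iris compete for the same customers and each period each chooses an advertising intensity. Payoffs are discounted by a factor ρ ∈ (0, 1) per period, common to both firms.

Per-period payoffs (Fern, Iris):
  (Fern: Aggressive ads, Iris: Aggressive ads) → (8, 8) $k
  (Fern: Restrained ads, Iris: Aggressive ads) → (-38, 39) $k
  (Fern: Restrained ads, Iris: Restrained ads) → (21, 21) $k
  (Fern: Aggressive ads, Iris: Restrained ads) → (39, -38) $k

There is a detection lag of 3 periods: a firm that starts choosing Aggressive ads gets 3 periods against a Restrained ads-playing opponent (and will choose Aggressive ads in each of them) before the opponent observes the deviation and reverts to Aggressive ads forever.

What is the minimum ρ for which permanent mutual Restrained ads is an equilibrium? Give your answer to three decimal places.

0.834

The best deviation is to choose Aggressive ads for all 3 undetected periods, earning 39 each, then 8 forever once detected.
Deviation value: 39(1−ρ^3)/(1−ρ) + 8ρ^3/(1−ρ); cooperation value: 21/(1−ρ).
IC: 21 ≥ 39(1−ρ^3) + 8ρ^3 = 39 − 31ρ^3.
So ρ^3 ≥ 18/31, giving ρ ≥ (18/31)^(1/3) ≈ 0.834.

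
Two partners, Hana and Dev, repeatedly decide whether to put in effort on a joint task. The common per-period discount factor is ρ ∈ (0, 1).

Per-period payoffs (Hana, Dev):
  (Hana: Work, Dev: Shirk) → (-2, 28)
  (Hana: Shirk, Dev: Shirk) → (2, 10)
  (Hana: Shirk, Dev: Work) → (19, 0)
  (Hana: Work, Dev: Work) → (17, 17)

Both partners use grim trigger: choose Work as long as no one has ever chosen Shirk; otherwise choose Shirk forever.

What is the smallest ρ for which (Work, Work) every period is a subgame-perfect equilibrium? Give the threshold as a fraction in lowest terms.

11/18

Hana's threshold: (19−17)/(19−2) = 2/17.
Dev's threshold: (28−17)/(28−10) = 11/18.
2/17 < 11/18, so Dev binds and ρ* = 11/18.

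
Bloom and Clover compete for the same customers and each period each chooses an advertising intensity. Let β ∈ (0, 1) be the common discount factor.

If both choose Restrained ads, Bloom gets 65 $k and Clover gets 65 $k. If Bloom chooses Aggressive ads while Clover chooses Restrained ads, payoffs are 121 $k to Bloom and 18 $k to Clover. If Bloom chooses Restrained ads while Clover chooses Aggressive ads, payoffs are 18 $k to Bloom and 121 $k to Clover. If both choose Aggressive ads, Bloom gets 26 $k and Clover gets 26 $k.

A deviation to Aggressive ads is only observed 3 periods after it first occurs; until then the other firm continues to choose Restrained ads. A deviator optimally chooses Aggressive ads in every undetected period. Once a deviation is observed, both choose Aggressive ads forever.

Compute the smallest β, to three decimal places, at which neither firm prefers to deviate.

0.838

The best deviation is to choose Aggressive ads for all 3 undetected periods, earning 121 each, then 26 forever once detected.
Deviation value: 121(1−β^3)/(1−β) + 26β^3/(1−β); cooperation value: 65/(1−β).
IC: 65 ≥ 121(1−β^3) + 26β^3 = 121 − 95β^3.
So β^3 ≥ 56/95, giving β ≥ (56/95)^(1/3) ≈ 0.838.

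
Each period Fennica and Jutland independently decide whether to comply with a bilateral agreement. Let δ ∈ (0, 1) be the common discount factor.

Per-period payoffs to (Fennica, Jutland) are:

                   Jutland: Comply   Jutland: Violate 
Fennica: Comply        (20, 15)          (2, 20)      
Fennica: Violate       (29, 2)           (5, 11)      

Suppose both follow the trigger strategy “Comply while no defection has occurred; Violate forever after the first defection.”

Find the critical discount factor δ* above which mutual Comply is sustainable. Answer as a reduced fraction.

5/9

Fennica's threshold: (29−20)/(29−5) = 3/8.
Jutland's threshold: (20−15)/(20−11) = 5/9.
3/8 < 5/9, so Jutland binds and δ* = 5/9.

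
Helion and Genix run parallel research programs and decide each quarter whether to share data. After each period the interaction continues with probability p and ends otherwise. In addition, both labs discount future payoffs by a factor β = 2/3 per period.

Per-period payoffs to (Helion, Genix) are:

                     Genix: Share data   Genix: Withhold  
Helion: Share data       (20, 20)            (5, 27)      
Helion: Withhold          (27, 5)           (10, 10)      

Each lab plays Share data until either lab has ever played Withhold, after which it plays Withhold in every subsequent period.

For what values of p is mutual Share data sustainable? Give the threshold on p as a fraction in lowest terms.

Expected continuation weight on next period's payoff is β·p = 2/3·p, which plays the role of the discount factor.
Cooperation requires 2/3·p ≥ (27−20)/(27−10) = 7/17, hence p ≥ 21/34.

21/34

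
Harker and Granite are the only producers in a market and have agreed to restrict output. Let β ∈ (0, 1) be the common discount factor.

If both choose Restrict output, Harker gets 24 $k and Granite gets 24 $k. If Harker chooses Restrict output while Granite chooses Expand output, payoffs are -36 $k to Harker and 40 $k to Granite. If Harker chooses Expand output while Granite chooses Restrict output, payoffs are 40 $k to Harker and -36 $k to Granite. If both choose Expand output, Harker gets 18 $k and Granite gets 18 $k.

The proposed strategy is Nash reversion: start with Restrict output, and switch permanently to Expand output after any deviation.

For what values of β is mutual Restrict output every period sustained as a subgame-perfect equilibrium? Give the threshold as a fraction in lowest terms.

8/11

Under grim trigger the critical discount factor is (T−C)/(T−P) with T = 40, C = 24, P = 18.
β* = (40−24)/(40−18) = 16/22 = 8/11.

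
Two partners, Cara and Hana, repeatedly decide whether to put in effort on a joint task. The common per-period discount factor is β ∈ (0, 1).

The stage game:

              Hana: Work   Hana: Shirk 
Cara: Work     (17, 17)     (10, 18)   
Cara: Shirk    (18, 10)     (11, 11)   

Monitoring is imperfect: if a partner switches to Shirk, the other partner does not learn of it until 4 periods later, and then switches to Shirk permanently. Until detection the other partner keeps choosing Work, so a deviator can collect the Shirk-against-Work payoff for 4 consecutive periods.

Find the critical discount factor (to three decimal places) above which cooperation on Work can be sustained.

A deviator earns 18 for 4 periods, then 11 forever; cooperating earns 17 forever. Multiplying the IC by (1−β):
17 ≥ 18(1−β^4) + 11β^4, so 7·β^4 ≥ 1 and β^4 ≥ 1/7.
β ≥ (1/7)^(1/4) ≈ 0.615.

0.615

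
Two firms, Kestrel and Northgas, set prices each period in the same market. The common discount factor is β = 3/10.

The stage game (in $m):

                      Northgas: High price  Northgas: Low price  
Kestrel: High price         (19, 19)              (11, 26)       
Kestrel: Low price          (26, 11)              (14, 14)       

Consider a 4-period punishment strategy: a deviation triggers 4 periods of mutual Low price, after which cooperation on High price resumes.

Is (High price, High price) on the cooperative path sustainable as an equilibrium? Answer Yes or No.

No

Comparing payoff streams over the 5 periods until play realigns: cooperate → 19(1+β+…+β^4); deviate → 26 + 14(β+…+β^4).
Cooperation is sustained iff (19−14)(β+…+β^4) ≥ 26−19.
β+…+β^4 = 3/10·(1−(3/10)^4)/(1−3/10) = 0.4251, and (26−19)/(19−14) = 1.4000.
0.4251 < 1.4000, so cooperation is not sustainable.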